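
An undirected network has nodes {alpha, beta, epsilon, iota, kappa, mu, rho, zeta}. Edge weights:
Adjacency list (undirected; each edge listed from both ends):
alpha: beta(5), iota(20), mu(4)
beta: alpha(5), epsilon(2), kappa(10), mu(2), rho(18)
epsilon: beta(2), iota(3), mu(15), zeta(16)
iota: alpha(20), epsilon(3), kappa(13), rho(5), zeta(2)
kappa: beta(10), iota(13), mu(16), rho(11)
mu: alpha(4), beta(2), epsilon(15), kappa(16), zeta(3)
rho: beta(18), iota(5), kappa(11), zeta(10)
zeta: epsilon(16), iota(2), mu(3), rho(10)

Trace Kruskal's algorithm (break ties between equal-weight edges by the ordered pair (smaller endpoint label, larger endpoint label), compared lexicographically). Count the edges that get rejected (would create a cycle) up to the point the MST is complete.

2

Kruskal's algorithm — process edges by increasing weight (ties by edge label):
beta-epsilon (2): add — endpoints in different components.
beta-mu (2): add — endpoints in different components.
iota-zeta (2): add — endpoints in different components.
epsilon-iota (3): add — endpoints in different components.
mu-zeta (3): skip — zeta and mu already connected.
alpha-mu (4): add — endpoints in different components.
alpha-beta (5): skip — alpha and beta already connected.
iota-rho (5): add — endpoints in different components.
beta-kappa (10): add — endpoints in different components.
Edges rejected before the tree was complete: 2.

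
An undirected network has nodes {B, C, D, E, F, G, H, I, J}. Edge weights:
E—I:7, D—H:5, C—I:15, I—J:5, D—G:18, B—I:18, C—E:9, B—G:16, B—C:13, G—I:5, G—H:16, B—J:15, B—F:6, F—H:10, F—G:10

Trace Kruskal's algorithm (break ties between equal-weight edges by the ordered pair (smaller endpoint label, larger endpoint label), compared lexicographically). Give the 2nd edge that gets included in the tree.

Kruskal's algorithm — process edges by increasing weight (ties by edge label):
D—H (5): add — endpoints in different components.
G—I (5): add — endpoints in different components.
I—J (5): add — endpoints in different components.
B—F (6): add — endpoints in different components.
E—I (7): add — endpoints in different components.
C—E (9): add — endpoints in different components.
F—G (10): add — endpoints in different components.
F—H (10): add — endpoints in different components.
The 2nd edge added is G—I.

G-I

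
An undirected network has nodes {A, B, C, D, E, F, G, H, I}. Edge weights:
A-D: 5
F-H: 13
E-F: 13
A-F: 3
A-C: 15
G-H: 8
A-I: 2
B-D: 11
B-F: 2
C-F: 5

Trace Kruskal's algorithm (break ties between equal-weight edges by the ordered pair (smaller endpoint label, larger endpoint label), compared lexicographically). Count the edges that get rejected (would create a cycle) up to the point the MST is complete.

1

Kruskal's algorithm — process edges by increasing weight (ties by edge label):
A-I (2): add — endpoints in different components.
B-F (2): add — endpoints in different components.
A-F (3): add — endpoints in different components.
A-D (5): add — endpoints in different components.
C-F (5): add — endpoints in different components.
G-H (8): add — endpoints in different components.
B-D (11): skip — B and D already connected.
E-F (13): add — endpoints in different components.
F-H (13): add — endpoints in different components.
Edges rejected before the tree was complete: 1.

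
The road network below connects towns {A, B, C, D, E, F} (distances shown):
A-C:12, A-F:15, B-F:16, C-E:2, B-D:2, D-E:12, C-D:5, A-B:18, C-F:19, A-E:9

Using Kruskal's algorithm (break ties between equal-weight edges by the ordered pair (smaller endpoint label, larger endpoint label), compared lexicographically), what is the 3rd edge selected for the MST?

Kruskal's algorithm — process edges by increasing weight (ties by edge label):
B-D (2): add — endpoints in different components.
C-E (2): add — endpoints in different components.
C-D (5): add — endpoints in different components.
A-E (9): add — endpoints in different components.
A-C (12): skip — A and C already connected.
D-E (12): skip — D and E already connected.
A-F (15): add — endpoints in different components.
The 3rd edge added is C-D.

C-D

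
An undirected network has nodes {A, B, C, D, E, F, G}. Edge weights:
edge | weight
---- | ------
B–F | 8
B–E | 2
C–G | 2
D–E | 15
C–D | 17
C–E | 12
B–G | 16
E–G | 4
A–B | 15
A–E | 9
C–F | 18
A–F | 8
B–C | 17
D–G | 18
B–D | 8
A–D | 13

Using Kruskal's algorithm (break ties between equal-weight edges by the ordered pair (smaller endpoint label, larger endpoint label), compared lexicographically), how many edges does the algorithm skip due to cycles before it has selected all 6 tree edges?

Kruskal: consider edges lightest-first.
B–E (2): add — endpoints in different components.
C–G (2): add — endpoints in different components.
E–G (4): add — endpoints in different components.
A–F (8): add — endpoints in different components.
B–D (8): add — endpoints in different components.
B–F (8): add — endpoints in different components.
Edges rejected before the tree was complete: 0.

0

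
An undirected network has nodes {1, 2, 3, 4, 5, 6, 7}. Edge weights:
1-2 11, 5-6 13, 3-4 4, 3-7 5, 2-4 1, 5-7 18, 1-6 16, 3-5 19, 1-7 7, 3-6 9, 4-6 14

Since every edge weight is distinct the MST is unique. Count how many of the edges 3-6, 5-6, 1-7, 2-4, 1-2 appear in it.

4

Kruskal: consider edges lightest-first.
2-4 (1): add — endpoints in different components.
3-4 (4): add — endpoints in different components.
3-7 (5): add — endpoints in different components.
1-7 (7): add — endpoints in different components.
3-6 (9): add — endpoints in different components.
1-2 (11): skip — 1 and 2 already connected.
5-6 (13): add — endpoints in different components.
MST edge set: {2-4, 3-4, 3-7, 1-7, 3-6, 5-6}.
Of the listed edges, {3-6, 5-6, 1-7, 2-4} are in the MST → 4.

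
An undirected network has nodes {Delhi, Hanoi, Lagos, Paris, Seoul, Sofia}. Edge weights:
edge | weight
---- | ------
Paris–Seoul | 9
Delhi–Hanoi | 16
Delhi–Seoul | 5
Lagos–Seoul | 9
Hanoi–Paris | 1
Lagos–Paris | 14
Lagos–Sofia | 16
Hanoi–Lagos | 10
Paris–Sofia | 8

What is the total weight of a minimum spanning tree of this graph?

32

Prim, starting at Delhi.
Step 1: cheapest edge leaving the tree is Delhi–Seoul (5); add Seoul.
Step 2: cheapest edge leaving the tree is Lagos–Seoul (9); add Lagos.
Step 3: cheapest edge leaving the tree is Paris–Seoul (9); add Paris.
Step 4: cheapest edge leaving the tree is Hanoi–Paris (1); add Hanoi.
Step 5: cheapest edge leaving the tree is Paris–Sofia (8); add Sofia.
MST edges: Delhi–Seoul, Lagos–Seoul, Paris–Seoul, Hanoi–Paris, Paris–Sofia; total weight 5+9+9+1+8 = 32.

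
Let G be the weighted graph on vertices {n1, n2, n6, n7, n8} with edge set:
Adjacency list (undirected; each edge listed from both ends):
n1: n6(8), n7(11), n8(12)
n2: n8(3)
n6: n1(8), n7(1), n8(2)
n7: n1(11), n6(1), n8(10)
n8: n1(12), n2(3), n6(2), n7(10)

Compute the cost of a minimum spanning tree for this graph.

14

Grow the tree from n8 using Prim:
Step 1: frontier [n6-n8 2, n2-n8 3, n7-n8 10, n1-n8 12] → take n6-n8 (2); add n6.
Step 2: frontier [n6-n7 1, n1-n6 8, n2-n8 3, n7-n8 10, n1-n8 12] → take n6-n7 (1); add n7.
Step 3: frontier [n1-n6 8, n1-n7 11, n2-n8 3, n1-n8 12] → take n2-n8 (3); add n2.
Step 4: frontier [n1-n6 8, n1-n7 11, n1-n8 12] → take n1-n6 (8); add n1.
MST edges: n6-n8, n6-n7, n2-n8, n1-n6; total weight 2+1+3+8 = 14.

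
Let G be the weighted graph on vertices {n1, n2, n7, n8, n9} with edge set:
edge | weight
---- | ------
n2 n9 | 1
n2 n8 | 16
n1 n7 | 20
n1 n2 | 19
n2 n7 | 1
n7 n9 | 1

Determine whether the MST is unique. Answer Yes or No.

No

Sort edges by weight, then run Kruskal:
n2 n7 (1): add — endpoints in different components.
n2 n9 (1): add — endpoints in different components.
n7 n9 (1): skip — n7 and n9 already connected.
n2 n8 (16): add — endpoints in different components.
n1 n2 (19): add — endpoints in different components.
Non-tree edge n7 n9 has weight 1, equal to the heaviest edge on its tree cycle — swapping gives another MST of the same weight. Not unique.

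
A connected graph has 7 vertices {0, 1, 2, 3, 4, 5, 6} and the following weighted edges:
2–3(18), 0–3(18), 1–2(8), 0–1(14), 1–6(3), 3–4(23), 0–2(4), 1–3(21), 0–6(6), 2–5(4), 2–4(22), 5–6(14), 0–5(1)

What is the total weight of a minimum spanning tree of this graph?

54

Grow the tree from 2 using Prim:
Step 1: frontier [0–2 4, 2–5 4, 1–2 8, 2–3 18, 2–4 22] → take 0–2 (4); add 0.
Step 2: frontier [0–5 1, 0–6 6, 0–1 14, 0–3 18, 2–5 4, 1–2 8, 2–3 18, 2–4 22] → take 0–5 (1); add 5.
Step 3: frontier [0–6 6, 0–1 14, 0–3 18, 1–2 8, 2–3 18, 2–4 22, 5–6 14] → take 0–6 (6); add 6.
Step 4: frontier [0–1 14, 0–3 18, 1–2 8, 2–3 18, 2–4 22, 1–6 3] → take 1–6 (3); add 1.
Step 5: frontier [0–3 18, 1–3 21, 2–3 18, 2–4 22] → take 0–3 (18); add 3.
Step 6: frontier [2–4 22, 3–4 23] → take 2–4 (22); add 4.
MST edges: 0–2, 0–5, 0–6, 1–6, 0–3, 2–4; total weight 4+1+6+3+18+22 = 54.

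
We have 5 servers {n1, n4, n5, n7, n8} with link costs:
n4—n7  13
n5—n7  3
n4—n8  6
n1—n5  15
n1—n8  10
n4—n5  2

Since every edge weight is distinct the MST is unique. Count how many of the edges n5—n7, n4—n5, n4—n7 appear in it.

Kruskal's algorithm — process edges by increasing weight (ties by edge label):
n4—n5 (2): add. Components now {n8} {n7} {n1} {n4,n5}
n5—n7 (3): add. Components now {n8} {n4,n5,n7} {n1}
n4—n8 (6): add. Components now {n4,n5,n7,n8} {n1}
n1—n8 (10): add. Components now {n1,n4,n5,n7,n8}
MST edge set: {n4—n5, n5—n7, n4—n8, n1—n8}.
Of the listed edges, {n5—n7, n4—n5} are in the MST → 2.

2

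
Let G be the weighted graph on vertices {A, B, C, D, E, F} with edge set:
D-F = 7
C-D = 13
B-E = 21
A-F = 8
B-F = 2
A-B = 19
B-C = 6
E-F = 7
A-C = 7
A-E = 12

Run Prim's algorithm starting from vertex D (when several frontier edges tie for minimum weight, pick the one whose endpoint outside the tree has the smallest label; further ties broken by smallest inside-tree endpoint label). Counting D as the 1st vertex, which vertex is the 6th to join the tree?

Prim's algorithm from D:
Step 1: frontier [D-F 7, C-D 13] → take D-F (7); add F.
Step 2: frontier [C-D 13, B-F 2, E-F 7, A-F 8] → take B-F (2); add B.
Step 3: frontier [B-C 6, A-B 19, B-E 21, C-D 13, E-F 7, A-F 8] → take B-C (6); add C.
Step 4: frontier [A-B 19, B-E 21, A-C 7, E-F 7, A-F 8] → take A-C (7); add A.
Step 5: frontier [A-E 12, B-E 21, E-F 7] → take E-F (7); add E.
Vertex order: D, F, B, C, A, E. The 6th vertex is E.

E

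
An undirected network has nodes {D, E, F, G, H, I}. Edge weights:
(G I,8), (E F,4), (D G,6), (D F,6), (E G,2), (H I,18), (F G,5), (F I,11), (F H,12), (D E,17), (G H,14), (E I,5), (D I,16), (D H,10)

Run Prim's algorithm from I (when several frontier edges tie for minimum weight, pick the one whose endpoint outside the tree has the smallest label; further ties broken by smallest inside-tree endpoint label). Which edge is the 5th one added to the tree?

D-H

Prim, starting at I.
Step 1: cheapest edge leaving the tree is E I (5); add E.
Step 2: cheapest edge leaving the tree is E G (2); add G.
Step 3: cheapest edge leaving the tree is E F (4); add F.
Step 4: cheapest edge leaving the tree is D F (6); add D.
Step 5: cheapest edge leaving the tree is D H (10); add H.
The 5th edge added is D H.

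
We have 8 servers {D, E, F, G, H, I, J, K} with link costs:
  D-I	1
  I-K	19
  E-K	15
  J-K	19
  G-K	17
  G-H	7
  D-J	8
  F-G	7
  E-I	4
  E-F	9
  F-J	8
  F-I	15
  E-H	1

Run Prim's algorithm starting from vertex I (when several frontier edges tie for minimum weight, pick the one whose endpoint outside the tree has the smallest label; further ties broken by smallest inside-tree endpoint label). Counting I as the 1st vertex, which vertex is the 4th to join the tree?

Grow the tree from I using Prim:
Step 1: frontier [D-I 1, E-I 4, F-I 15, I-K 19] → take D-I (1); add D.
Step 2: frontier [D-J 8, E-I 4, F-I 15, I-K 19] → take E-I (4); add E.
Step 3: frontier [D-J 8, E-H 1, E-F 9, E-K 15, F-I 15, I-K 19] → take E-H (1); add H.
Step 4: frontier [D-J 8, E-F 9, E-K 15, G-H 7, F-I 15, I-K 19] → take G-H (7); add G.
Step 5: frontier [D-J 8, E-F 9, E-K 15, F-G 7, G-K 17, F-I 15, I-K 19] → take F-G (7); add F.
Step 6: frontier [D-J 8, E-K 15, F-J 8, G-K 17, I-K 19] → take D-J (8); add J.
Step 7: frontier [E-K 15, G-K 17, I-K 19, J-K 19] → take E-K (15); add K.
Vertex order: I, D, E, H, G, F, J, K. The 4th vertex is H.

H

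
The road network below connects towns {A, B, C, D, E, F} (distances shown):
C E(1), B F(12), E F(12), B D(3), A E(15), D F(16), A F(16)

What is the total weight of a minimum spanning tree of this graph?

43

Kruskal: consider edges lightest-first.
C E (1): add — endpoints in different components.
B D (3): add — endpoints in different components.
B F (12): add — endpoints in different components.
E F (12): add — endpoints in different components.
A E (15): add — endpoints in different components.
MST edges: C E, B D, B F, E F, A E; total weight 1+3+12+12+15 = 43.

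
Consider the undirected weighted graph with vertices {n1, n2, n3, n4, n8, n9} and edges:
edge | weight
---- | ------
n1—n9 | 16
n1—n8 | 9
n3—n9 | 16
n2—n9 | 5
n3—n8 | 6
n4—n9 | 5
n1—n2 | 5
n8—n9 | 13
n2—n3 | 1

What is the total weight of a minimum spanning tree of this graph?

22

Prim, starting at n8.
Step 1: cheapest edge leaving the tree is n3—n8 (6); add n3.
Step 2: cheapest edge leaving the tree is n2—n3 (1); add n2.
Step 3: cheapest edge leaving the tree is n1—n2 (5); add n1.
Step 4: cheapest edge leaving the tree is n2—n9 (5); add n9.
Step 5: cheapest edge leaving the tree is n4—n9 (5); add n4.
MST edges: n3—n8, n2—n3, n1—n2, n2—n9, n4—n9; total weight 6+1+5+5+5 = 22.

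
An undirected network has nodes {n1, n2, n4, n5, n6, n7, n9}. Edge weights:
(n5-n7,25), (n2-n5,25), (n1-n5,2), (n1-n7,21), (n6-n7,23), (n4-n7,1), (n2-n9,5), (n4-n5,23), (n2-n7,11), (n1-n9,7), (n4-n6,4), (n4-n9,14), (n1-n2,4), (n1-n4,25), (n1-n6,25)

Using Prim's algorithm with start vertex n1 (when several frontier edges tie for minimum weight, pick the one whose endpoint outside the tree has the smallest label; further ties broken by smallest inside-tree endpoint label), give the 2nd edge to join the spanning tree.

Prim's algorithm from n1:
Step 1: cheapest edge leaving the tree is n1-n5 (2); add n5.
Step 2: cheapest edge leaving the tree is n1-n2 (4); add n2.
Step 3: cheapest edge leaving the tree is n2-n9 (5); add n9.
Step 4: cheapest edge leaving the tree is n2-n7 (11); add n7.
Step 5: cheapest edge leaving the tree is n4-n7 (1); add n4.
Step 6: cheapest edge leaving the tree is n4-n6 (4); add n6.
The 2nd edge added is n1-n2.

n1-n2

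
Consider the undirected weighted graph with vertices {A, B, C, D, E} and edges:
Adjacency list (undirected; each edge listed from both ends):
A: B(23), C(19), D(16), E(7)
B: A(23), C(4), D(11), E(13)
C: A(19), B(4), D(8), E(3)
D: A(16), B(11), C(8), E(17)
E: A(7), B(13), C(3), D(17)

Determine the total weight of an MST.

22

Sort edges by weight, then run Kruskal:
C–E (3): add — endpoints in different components.
B–C (4): add — endpoints in different components.
A–E (7): add — endpoints in different components.
C–D (8): add — endpoints in different components.
MST edges: C–E, B–C, A–E, C–D; total weight 3+4+7+8 = 22.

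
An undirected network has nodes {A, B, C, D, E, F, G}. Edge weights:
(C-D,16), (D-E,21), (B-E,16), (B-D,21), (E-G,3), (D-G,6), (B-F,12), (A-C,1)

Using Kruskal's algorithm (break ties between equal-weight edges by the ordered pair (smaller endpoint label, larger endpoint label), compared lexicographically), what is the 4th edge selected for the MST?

Sort edges by weight, then run Kruskal:
A-C (1): add — endpoints in different components.
E-G (3): add — endpoints in different components.
D-G (6): add — endpoints in different components.
B-F (12): add — endpoints in different components.
B-E (16): add — endpoints in different components.
C-D (16): add — endpoints in different components.
The 4th edge added is B-F.

B-F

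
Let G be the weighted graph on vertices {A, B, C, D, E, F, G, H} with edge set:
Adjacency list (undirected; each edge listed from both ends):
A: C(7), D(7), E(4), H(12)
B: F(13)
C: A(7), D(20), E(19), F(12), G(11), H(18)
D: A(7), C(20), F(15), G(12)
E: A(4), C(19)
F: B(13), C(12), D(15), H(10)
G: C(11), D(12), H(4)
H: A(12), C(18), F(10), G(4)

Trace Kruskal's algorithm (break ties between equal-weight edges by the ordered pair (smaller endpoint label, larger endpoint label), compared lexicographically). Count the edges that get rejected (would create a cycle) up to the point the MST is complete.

3

Kruskal's algorithm — process edges by increasing weight (ties by edge label):
A–E (4): add — endpoints in different components.
G–H (4): add — endpoints in different components.
A–C (7): add — endpoints in different components.
A–D (7): add — endpoints in different components.
F–H (10): add — endpoints in different components.
C–G (11): add — endpoints in different components.
A–H (12): skip — A and H already connected.
C–F (12): skip — C and F already connected.
D–G (12): skip — D and G already connected.
B–F (13): add — endpoints in different components.
Edges rejected before the tree was complete: 3.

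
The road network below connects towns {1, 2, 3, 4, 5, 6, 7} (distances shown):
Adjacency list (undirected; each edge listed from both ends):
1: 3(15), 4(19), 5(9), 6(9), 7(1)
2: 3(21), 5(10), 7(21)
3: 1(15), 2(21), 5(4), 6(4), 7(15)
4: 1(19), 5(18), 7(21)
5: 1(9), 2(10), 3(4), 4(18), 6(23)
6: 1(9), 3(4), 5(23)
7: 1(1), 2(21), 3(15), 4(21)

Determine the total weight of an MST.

Prim, starting at 5.
Step 1: frontier [3 5 4, 1 5 9, 2 5 10, 4 5 18, 5 6 23] → take 3 5 (4); add 3.
Step 2: frontier [3 6 4, 1 3 15, 3 7 15, 2 3 21, 1 5 9, 2 5 10, 4 5 18, 5 6 23] → take 3 6 (4); add 6.
Step 3: frontier [1 3 15, 3 7 15, 2 3 21, 1 5 9, 2 5 10, 4 5 18, 1 6 9] → take 1 5 (9); add 1.
Step 4: frontier [1 7 1, 1 4 19, 3 7 15, 2 3 21, 2 5 10, 4 5 18] → take 1 7 (1); add 7.
Step 5: frontier [1 4 19, 2 3 21, 2 5 10, 4 5 18, 2 7 21, 4 7 21] → take 2 5 (10); add 2.
Step 6: frontier [1 4 19, 4 5 18, 4 7 21] → take 4 5 (18); add 4.
MST edges: 3 5, 3 6, 1 5, 1 7, 2 5, 4 5; total weight 4+4+9+1+10+18 = 46.

46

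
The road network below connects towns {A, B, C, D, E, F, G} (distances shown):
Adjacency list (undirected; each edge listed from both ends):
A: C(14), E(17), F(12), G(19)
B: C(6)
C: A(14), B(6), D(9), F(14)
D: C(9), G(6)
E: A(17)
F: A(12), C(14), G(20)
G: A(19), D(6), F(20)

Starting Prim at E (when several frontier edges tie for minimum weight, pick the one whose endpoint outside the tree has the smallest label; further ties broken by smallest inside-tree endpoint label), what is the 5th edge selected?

Prim's algorithm from E:
Step 1: cheapest edge leaving the tree is A—E (17); add A.
Step 2: cheapest edge leaving the tree is A—F (12); add F.
Step 3: cheapest edge leaving the tree is A—C (14); add C.
Step 4: cheapest edge leaving the tree is B—C (6); add B.
Step 5: cheapest edge leaving the tree is C—D (9); add D.
Step 6: cheapest edge leaving the tree is D—G (6); add G.
The 5th edge added is C—D.

C-D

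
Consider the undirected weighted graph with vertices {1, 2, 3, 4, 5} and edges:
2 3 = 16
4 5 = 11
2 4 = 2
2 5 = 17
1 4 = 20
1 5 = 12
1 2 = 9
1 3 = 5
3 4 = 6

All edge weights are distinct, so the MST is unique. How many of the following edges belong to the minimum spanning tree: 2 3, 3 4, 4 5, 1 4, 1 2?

2

Kruskal's algorithm — process edges by increasing weight (ties by edge label):
2 4 (2): add. Components now {1} {2,4} {3} {5}
1 3 (5): add. Components now {1,3} {2,4} {5}
3 4 (6): add. Components now {1,2,3,4} {5}
1 2 (9): skip — 1 and 2 already connected.
4 5 (11): add. Components now {1,2,3,4,5}
MST edge set: {2 4, 1 3, 3 4, 4 5}.
Of the listed edges, {3 4, 4 5} are in the MST → 2.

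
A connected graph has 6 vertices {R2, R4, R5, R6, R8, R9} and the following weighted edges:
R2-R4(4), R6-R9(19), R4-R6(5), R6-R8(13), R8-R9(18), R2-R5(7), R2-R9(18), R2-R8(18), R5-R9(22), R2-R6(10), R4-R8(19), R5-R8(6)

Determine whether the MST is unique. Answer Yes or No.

No

Kruskal: consider edges lightest-first.
R2-R4 (4): add. Components now {R6} {R9} {R5} {R2,R4} {R8}
R4-R6 (5): add. Components now {R2,R4,R6} {R9} {R5} {R8}
R5-R8 (6): add. Components now {R2,R4,R6} {R9} {R5,R8}
R2-R5 (7): add. Components now {R2,R4,R5,R6,R8} {R9}
R2-R6 (10): skip — R6 and R2 already connected.
R6-R8 (13): skip — R6 and R8 already connected.
R2-R8 (18): skip — R2 and R8 already connected.
R2-R9 (18): add. Components now {R2,R4,R5,R6,R8,R9}
Non-tree edge R8-R9 has weight 18, equal to the heaviest edge on its tree cycle — swapping gives another MST of the same weight. Not unique.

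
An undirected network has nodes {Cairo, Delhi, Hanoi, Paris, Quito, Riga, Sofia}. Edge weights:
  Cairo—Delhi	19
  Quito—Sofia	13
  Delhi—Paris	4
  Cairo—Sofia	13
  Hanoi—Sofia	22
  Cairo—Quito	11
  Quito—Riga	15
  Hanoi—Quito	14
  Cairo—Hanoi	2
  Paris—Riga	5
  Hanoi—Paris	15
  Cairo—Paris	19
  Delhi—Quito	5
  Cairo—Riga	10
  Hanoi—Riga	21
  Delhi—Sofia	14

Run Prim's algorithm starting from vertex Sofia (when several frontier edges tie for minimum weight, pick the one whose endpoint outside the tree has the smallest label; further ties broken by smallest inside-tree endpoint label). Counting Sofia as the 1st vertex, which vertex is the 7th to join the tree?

Grow the tree from Sofia using Prim:
Step 1: cheapest edge leaving the tree is Cairo—Sofia (13); add Cairo.
Step 2: cheapest edge leaving the tree is Cairo—Hanoi (2); add Hanoi.
Step 3: cheapest edge leaving the tree is Cairo—Riga (10); add Riga.
Step 4: cheapest edge leaving the tree is Paris—Riga (5); add Paris.
Step 5: cheapest edge leaving the tree is Delhi—Paris (4); add Delhi.
Step 6: cheapest edge leaving the tree is Delhi—Quito (5); add Quito.
Vertex order: Sofia, Cairo, Hanoi, Riga, Paris, Delhi, Quito. The 7th vertex is Quito.

Quito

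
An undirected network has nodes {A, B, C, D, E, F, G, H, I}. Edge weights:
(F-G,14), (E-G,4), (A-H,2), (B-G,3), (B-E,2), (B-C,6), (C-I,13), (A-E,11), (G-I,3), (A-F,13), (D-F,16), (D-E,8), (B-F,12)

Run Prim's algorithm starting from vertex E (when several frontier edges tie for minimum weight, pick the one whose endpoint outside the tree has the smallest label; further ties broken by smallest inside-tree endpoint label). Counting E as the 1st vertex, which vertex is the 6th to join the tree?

D

Grow the tree from E using Prim:
Step 1: frontier [B-E 2, E-G 4, D-E 8, A-E 11] → take B-E (2); add B.
Step 2: frontier [B-G 3, B-C 6, B-F 12, E-G 4, D-E 8, A-E 11] → take B-G (3); add G.
Step 3: frontier [B-C 6, B-F 12, D-E 8, A-E 11, G-I 3, F-G 14] → take G-I (3); add I.
Step 4: frontier [B-C 6, B-F 12, D-E 8, A-E 11, F-G 14, C-I 13] → take B-C (6); add C.
Step 5: frontier [B-F 12, D-E 8, A-E 11, F-G 14] → take D-E (8); add D.
Step 6: frontier [B-F 12, D-F 16, A-E 11, F-G 14] → take A-E (11); add A.
Step 7: frontier [A-H 2, A-F 13, B-F 12, D-F 16, F-G 14] → take A-H (2); add H.
Step 8: frontier [A-F 13, B-F 12, D-F 16, F-G 14] → take B-F (12); add F.
Vertex order: E, B, G, I, C, D, A, H, F. The 6th vertex is D.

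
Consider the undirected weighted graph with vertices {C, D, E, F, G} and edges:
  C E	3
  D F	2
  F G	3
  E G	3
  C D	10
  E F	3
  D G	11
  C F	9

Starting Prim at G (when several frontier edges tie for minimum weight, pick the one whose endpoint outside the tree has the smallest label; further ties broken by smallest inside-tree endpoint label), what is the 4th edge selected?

Prim's algorithm from G:
Step 1: cheapest edge leaving the tree is E G (3); add E.
Step 2: cheapest edge leaving the tree is C E (3); add C.
Step 3: cheapest edge leaving the tree is E F (3); add F.
Step 4: cheapest edge leaving the tree is D F (2); add D.
The 4th edge added is D F.

D-F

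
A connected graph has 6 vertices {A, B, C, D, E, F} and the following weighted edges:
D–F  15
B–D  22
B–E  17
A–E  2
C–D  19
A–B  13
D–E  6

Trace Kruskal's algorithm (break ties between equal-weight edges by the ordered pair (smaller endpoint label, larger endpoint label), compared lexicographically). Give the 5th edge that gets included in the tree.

Sort edges by weight, then run Kruskal:
A–E (2): add — endpoints in different components.
D–E (6): add — endpoints in different components.
A–B (13): add — endpoints in different components.
D–F (15): add — endpoints in different components.
B–E (17): skip — B and E already connected.
C–D (19): add — endpoints in different components.
The 5th edge added is C–D.

C-D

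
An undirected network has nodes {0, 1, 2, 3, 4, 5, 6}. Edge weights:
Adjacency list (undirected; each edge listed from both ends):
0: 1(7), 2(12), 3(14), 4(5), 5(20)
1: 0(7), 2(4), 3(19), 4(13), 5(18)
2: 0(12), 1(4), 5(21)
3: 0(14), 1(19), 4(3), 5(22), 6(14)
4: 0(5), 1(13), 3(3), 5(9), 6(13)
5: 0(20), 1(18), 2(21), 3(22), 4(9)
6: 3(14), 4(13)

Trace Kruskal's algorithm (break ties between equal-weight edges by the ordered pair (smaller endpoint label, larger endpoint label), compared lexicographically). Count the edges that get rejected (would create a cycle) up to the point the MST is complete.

2

Kruskal: consider edges lightest-first.
3–4 (3): add — endpoints in different components.
1–2 (4): add — endpoints in different components.
0–4 (5): add — endpoints in different components.
0–1 (7): add — endpoints in different components.
4–5 (9): add — endpoints in different components.
0–2 (12): skip — 0 and 2 already connected.
1–4 (13): skip — 1 and 4 already connected.
4–6 (13): add — endpoints in different components.
Edges rejected before the tree was complete: 2.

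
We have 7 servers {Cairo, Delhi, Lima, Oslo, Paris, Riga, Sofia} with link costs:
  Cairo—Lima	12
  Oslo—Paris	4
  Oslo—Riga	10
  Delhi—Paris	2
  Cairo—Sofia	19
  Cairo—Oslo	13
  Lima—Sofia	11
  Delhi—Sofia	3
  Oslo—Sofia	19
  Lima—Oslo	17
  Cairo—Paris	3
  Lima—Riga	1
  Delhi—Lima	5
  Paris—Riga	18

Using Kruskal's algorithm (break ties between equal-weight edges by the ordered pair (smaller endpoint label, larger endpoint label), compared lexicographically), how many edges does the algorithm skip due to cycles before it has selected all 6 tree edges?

Sort edges by weight, then run Kruskal:
Lima—Riga (1): add — endpoints in different components.
Delhi—Paris (2): add — endpoints in different components.
Cairo—Paris (3): add — endpoints in different components.
Delhi—Sofia (3): add — endpoints in different components.
Oslo—Paris (4): add — endpoints in different components.
Delhi—Lima (5): add — endpoints in different components.
Edges rejected before the tree was complete: 0.

0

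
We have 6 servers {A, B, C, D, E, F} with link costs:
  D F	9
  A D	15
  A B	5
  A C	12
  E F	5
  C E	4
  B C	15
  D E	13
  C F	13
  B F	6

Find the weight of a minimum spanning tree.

Grow the tree from C using Prim:
Step 1: frontier [C E 4, A C 12, C F 13, B C 15] → take C E (4); add E.
Step 2: frontier [A C 12, C F 13, B C 15, E F 5, D E 13] → take E F (5); add F.
Step 3: frontier [A C 12, B C 15, D E 13, B F 6, D F 9] → take B F (6); add B.
Step 4: frontier [A B 5, A C 12, D E 13, D F 9] → take A B (5); add A.
Step 5: frontier [A D 15, D E 13, D F 9] → take D F (9); add D.
MST edges: C E, E F, B F, A B, D F; total weight 4+5+6+5+9 = 29.

29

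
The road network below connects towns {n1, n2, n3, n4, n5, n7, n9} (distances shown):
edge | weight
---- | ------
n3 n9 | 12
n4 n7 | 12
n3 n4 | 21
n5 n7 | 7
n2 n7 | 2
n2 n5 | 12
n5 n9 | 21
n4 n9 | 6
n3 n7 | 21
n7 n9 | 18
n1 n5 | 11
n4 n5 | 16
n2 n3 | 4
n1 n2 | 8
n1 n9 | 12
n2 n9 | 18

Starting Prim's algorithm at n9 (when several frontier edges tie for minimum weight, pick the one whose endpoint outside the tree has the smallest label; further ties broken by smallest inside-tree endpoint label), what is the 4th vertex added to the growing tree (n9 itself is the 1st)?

Prim, starting at n9.
Step 1: cheapest edge leaving the tree is n4 n9 (6); add n4.
Step 2: cheapest edge leaving the tree is n1 n9 (12); add n1.
Step 3: cheapest edge leaving the tree is n1 n2 (8); add n2.
Step 4: cheapest edge leaving the tree is n2 n7 (2); add n7.
Step 5: cheapest edge leaving the tree is n2 n3 (4); add n3.
Step 6: cheapest edge leaving the tree is n5 n7 (7); add n5.
Vertex order: n9, n4, n1, n2, n7, n3, n5. The 4th vertex is n2.

n2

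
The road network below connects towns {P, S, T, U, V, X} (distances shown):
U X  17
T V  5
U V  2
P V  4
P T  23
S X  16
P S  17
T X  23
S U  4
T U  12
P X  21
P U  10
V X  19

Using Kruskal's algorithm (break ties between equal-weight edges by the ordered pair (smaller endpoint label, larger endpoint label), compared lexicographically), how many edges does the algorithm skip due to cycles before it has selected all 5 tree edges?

2

Kruskal: consider edges lightest-first.
U V (2): add. Components now {U,V} {S} {T} {P} {X}
P V (4): add. Components now {P,U,V} {S} {T} {X}
S U (4): add. Components now {P,S,U,V} {T} {X}
T V (5): add. Components now {P,S,T,U,V} {X}
P U (10): skip — U and P already connected.
T U (12): skip — T and U already connected.
S X (16): add. Components now {P,S,T,U,V,X}
Edges rejected before the tree was complete: 2.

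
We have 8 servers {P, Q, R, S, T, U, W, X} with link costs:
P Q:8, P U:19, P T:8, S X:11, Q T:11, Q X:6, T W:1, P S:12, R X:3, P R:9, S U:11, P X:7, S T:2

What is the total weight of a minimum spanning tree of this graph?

38

Prim, starting at Q.
Step 1: cheapest edge leaving the tree is Q X (6); add X.
Step 2: cheapest edge leaving the tree is R X (3); add R.
Step 3: cheapest edge leaving the tree is P X (7); add P.
Step 4: cheapest edge leaving the tree is P T (8); add T.
Step 5: cheapest edge leaving the tree is T W (1); add W.
Step 6: cheapest edge leaving the tree is S T (2); add S.
Step 7: cheapest edge leaving the tree is S U (11); add U.
MST edges: Q X, R X, P X, P T, T W, S T, S U; total weight 6+3+7+8+1+2+11 = 38.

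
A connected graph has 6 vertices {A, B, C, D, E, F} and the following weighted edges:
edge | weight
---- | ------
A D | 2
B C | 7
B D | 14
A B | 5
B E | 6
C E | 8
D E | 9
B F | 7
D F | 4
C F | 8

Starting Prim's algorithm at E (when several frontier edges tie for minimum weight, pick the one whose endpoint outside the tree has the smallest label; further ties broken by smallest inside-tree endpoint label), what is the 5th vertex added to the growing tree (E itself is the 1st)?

Prim's algorithm from E:
Step 1: frontier [B E 6, C E 8, D E 9] → take B E (6); add B.
Step 2: frontier [A B 5, B C 7, B F 7, B D 14, C E 8, D E 9] → take A B (5); add A.
Step 3: frontier [A D 2, B C 7, B F 7, B D 14, C E 8, D E 9] → take A D (2); add D.
Step 4: frontier [B C 7, B F 7, D F 4, C E 8] → take D F (4); add F.
Step 5: frontier [B C 7, C E 8, C F 8] → take B C (7); add C.
Vertex order: E, B, A, D, F, C. The 5th vertex is F.

F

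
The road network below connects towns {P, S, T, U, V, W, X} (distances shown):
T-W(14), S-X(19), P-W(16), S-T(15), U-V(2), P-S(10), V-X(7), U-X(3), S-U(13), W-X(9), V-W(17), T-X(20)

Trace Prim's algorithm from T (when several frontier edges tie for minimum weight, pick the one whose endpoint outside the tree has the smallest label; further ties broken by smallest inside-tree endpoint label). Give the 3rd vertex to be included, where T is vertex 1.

X

Prim's algorithm from T:
Step 1: cheapest edge leaving the tree is T-W (14); add W.
Step 2: cheapest edge leaving the tree is W-X (9); add X.
Step 3: cheapest edge leaving the tree is U-X (3); add U.
Step 4: cheapest edge leaving the tree is U-V (2); add V.
Step 5: cheapest edge leaving the tree is S-U (13); add S.
Step 6: cheapest edge leaving the tree is P-S (10); add P.
Vertex order: T, W, X, U, V, S, P. The 3rd vertex is X.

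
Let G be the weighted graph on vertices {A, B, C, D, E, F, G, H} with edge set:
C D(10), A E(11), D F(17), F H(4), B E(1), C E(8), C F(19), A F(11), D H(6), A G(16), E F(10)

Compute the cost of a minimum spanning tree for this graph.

Grow the tree from D using Prim:
Step 1: frontier [D H 6, C D 10, D F 17] → take D H (6); add H.
Step 2: frontier [C D 10, D F 17, F H 4] → take F H (4); add F.
Step 3: frontier [C D 10, E F 10, A F 11, C F 19] → take C D (10); add C.
Step 4: frontier [C E 8, E F 10, A F 11] → take C E (8); add E.
Step 5: frontier [B E 1, A E 11, A F 11] → take B E (1); add B.
Step 6: frontier [A E 11, A F 11] → take A E (11); add A.
Step 7: frontier [A G 16] → take A G (16); add G.
MST edges: D H, F H, C D, C E, B E, A E, A G; total weight 6+4+10+8+1+11+16 = 56.

56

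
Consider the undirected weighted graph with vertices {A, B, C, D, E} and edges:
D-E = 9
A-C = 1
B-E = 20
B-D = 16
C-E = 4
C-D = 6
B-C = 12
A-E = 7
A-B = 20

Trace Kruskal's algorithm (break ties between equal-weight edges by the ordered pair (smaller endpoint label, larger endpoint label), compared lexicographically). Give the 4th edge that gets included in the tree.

Kruskal's algorithm — process edges by increasing weight (ties by edge label):
A-C (1): add — endpoints in different components.
C-E (4): add — endpoints in different components.
C-D (6): add — endpoints in different components.
A-E (7): skip — A and E already connected.
D-E (9): skip — D and E already connected.
B-C (12): add — endpoints in different components.
The 4th edge added is B-C.

B-C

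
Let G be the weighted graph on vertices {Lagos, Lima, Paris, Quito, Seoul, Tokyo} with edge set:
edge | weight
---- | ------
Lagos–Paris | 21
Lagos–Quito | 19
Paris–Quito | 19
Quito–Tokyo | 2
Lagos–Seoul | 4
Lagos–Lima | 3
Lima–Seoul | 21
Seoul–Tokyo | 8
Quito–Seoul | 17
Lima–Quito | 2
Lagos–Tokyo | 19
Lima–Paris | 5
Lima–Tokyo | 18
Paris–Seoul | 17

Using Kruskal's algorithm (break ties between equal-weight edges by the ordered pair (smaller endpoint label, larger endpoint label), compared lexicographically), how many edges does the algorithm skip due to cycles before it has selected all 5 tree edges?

0

Kruskal: consider edges lightest-first.
Lima–Quito (2): add. Components now {Lima,Quito} {Paris} {Tokyo} {Lagos} {Seoul}
Quito–Tokyo (2): add. Components now {Lima,Quito,Tokyo} {Paris} {Lagos} {Seoul}
Lagos–Lima (3): add. Components now {Lagos,Lima,Quito,Tokyo} {Paris} {Seoul}
Lagos–Seoul (4): add. Components now {Lagos,Lima,Quito,Seoul,Tokyo} {Paris}
Lima–Paris (5): add. Components now {Lagos,Lima,Paris,Quito,Seoul,Tokyo}
Edges rejected before the tree was complete: 0.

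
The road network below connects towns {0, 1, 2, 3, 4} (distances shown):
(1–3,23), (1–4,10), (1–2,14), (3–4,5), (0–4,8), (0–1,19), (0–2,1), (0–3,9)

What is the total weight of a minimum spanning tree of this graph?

24

Grow the tree from 0 using Prim:
Step 1: frontier [0–2 1, 0–4 8, 0–3 9, 0–1 19] → take 0–2 (1); add 2.
Step 2: frontier [0–4 8, 0–3 9, 0–1 19, 1–2 14] → take 0–4 (8); add 4.
Step 3: frontier [0–3 9, 0–1 19, 1–2 14, 3–4 5, 1–4 10] → take 3–4 (5); add 3.
Step 4: frontier [0–1 19, 1–2 14, 1–3 23, 1–4 10] → take 1–4 (10); add 1.
MST edges: 0–2, 0–4, 3–4, 1–4; total weight 1+8+5+10 = 24.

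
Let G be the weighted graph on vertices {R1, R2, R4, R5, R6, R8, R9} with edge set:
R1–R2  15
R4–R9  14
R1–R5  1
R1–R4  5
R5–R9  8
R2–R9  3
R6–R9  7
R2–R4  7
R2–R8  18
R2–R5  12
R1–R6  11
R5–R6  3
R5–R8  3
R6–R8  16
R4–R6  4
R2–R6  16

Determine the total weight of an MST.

21

Kruskal: consider edges lightest-first.
R1–R5 (1): add — endpoints in different components.
R2–R9 (3): add — endpoints in different components.
R5–R6 (3): add — endpoints in different components.
R5–R8 (3): add — endpoints in different components.
R4–R6 (4): add — endpoints in different components.
R1–R4 (5): skip — R1 and R4 already connected.
R2–R4 (7): add — endpoints in different components.
MST edges: R1–R5, R2–R9, R5–R6, R5–R8, R4–R6, R2–R4; total weight 1+3+3+3+4+7 = 21.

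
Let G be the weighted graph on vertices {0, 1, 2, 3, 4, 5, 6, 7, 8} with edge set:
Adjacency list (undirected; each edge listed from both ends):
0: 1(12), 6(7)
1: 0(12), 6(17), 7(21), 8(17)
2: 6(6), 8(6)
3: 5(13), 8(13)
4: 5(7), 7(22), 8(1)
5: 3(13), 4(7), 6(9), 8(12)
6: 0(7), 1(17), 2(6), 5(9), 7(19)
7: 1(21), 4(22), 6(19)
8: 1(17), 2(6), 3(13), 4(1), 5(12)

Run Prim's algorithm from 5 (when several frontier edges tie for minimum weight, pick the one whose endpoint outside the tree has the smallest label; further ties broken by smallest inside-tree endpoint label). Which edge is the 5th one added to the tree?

Prim's algorithm from 5:
Step 1: cheapest edge leaving the tree is 4–5 (7); add 4.
Step 2: cheapest edge leaving the tree is 4–8 (1); add 8.
Step 3: cheapest edge leaving the tree is 2–8 (6); add 2.
Step 4: cheapest edge leaving the tree is 2–6 (6); add 6.
Step 5: cheapest edge leaving the tree is 0–6 (7); add 0.
Step 6: cheapest edge leaving the tree is 0–1 (12); add 1.
Step 7: cheapest edge leaving the tree is 3–5 (13); add 3.
Step 8: cheapest edge leaving the tree is 6–7 (19); add 7.
The 5th edge added is 0–6.

0-6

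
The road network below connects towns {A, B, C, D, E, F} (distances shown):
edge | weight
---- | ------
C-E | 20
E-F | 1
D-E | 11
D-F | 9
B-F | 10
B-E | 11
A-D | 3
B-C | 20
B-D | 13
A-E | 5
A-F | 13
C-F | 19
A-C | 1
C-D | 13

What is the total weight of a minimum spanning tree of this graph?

20

Prim's algorithm from A:
Step 1: cheapest edge leaving the tree is A-C (1); add C.
Step 2: cheapest edge leaving the tree is A-D (3); add D.
Step 3: cheapest edge leaving the tree is A-E (5); add E.
Step 4: cheapest edge leaving the tree is E-F (1); add F.
Step 5: cheapest edge leaving the tree is B-F (10); add B.
MST edges: A-C, A-D, A-E, E-F, B-F; total weight 1+3+5+1+10 = 20.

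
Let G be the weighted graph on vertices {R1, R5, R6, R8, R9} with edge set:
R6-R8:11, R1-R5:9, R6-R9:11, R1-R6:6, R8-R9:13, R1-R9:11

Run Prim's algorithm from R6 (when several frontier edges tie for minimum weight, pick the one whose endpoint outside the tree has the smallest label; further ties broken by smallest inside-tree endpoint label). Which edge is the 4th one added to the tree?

R1-R9

Prim's algorithm from R6:
Step 1: frontier [R1-R6 6, R6-R8 11, R6-R9 11] → take R1-R6 (6); add R1.
Step 2: frontier [R1-R5 9, R1-R9 11, R6-R8 11, R6-R9 11] → take R1-R5 (9); add R5.
Step 3: frontier [R1-R9 11, R6-R8 11, R6-R9 11] → take R6-R8 (11); add R8.
Step 4: frontier [R1-R9 11, R6-R9 11, R8-R9 13] → take R1-R9 (11); add R9.
The 4th edge added is R1-R9.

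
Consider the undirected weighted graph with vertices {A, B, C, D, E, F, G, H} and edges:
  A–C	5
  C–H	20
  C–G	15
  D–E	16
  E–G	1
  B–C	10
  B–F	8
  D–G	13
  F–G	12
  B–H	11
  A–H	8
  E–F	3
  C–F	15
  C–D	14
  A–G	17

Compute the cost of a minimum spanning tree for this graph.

48

Sort edges by weight, then run Kruskal:
E–G (1): add — endpoints in different components.
E–F (3): add — endpoints in different components.
A–C (5): add — endpoints in different components.
A–H (8): add — endpoints in different components.
B–F (8): add — endpoints in different components.
B–C (10): add — endpoints in different components.
B–H (11): skip — B and H already connected.
F–G (12): skip — F and G already connected.
D–G (13): add — endpoints in different components.
MST edges: E–G, E–F, A–C, A–H, B–F, B–C, D–G; total weight 1+3+5+8+8+10+13 = 48.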